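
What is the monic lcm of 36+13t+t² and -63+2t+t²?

-252-55t+6t²+t³

Apply the Euclidean algorithm:
  t²+13t+36 = (t²+2t-63) + (11t+99)
  t²+2t-63 = ((1/11)t-7/11)(11t+99) + (0)
Last nonzero remainder: 11t+99. Dividing through by 11 gives the monic gcd t+9.
Then lcm(f, g) = f·g / gcd(f, g); expanding and making the result monic gives the answer.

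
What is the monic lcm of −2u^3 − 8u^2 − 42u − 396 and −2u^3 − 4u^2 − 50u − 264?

u^4 + 8u^3 + 37u^2 + 282u + 792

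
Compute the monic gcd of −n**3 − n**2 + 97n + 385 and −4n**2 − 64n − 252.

By polynomial division,
  −n**3 − n**2 + 97n + 385 = ((1/4)n − 15/4)(−4n**2 − 64n − 252) + (−80n − 560)
  −4n**2 − 64n − 252 = ((1/20)n + 9/20)(−80n − 560) + (0)
Last nonzero remainder: −80n − 560. Dividing through by −80 gives the monic gcd n + 7.

n + 7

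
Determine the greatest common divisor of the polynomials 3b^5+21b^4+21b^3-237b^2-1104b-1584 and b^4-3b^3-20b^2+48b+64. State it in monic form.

b^2-16

Repeated division with remainder:
  3b^5+21b^4+21b^3-237b^2-1104b-1584 = (3b+30)(b^4-3b^3-20b^2+48b+64) + (171b^3+219b^2-2736b-3504)
  b^4-3b^3-20b^2+48b+64 = ((1/171)b-244/9747)(171b^3+219b^2-2736b-3504) + ((4816/3249)b^2-77056/3249)
  171b^3+219b^2-2736b-3504 = ((555579/4816)b+711531/4816)((4816/3249)b^2-77056/3249) + (0)
Last nonzero remainder: (4816/3249)b^2-77056/3249. Dividing through by 4816/3249 gives the monic gcd b^2-16.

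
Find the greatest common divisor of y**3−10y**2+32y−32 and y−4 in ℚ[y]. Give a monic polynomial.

By polynomial division,
  y**3−10y**2+32y−32 = (y**2−6y+8)(y−4) + (0)
The last nonzero remainder y−4 is already monic.

y−4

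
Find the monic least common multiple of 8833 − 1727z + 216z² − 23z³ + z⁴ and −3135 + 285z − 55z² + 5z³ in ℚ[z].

Repeated division with remainder:
  z⁴ − 23z³ + 216z² − 1727z + 8833 = ((1/5)z − 12/5)(5z³ − 55z² + 285z − 3135) + (27z² − 416z + 1309)
  5z³ − 55z² + 285z − 3135 = ((5/27)z + 595/729)(27z² − 416z + 1309) + ((278570/729)z − 3064270/729)
  27z² − 416z + 1309 = ((19683/278570)z − 86751/278570)((278570/729)z − 3064270/729) + (0)
Last nonzero remainder: (278570/729)z − 3064270/729. Dividing through by 278570/729 gives the monic gcd z − 11.
Then lcm(f, g) = f·g / gcd(f, g); expanding and making the result monic gives the answer.

503481 − 98439z + 21145z² − 3038z³ + 273z⁴ − 23z⁵ + z⁶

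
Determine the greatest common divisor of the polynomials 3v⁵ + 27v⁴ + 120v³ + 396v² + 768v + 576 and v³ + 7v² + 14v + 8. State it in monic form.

v² + 6v + 8

Apply the Euclidean algorithm:
  3v⁵ + 27v⁴ + 120v³ + 396v² + 768v + 576 = (3v² + 6v + 36)(v³ + 7v² + 14v + 8) + (36v² + 216v + 288)
  v³ + 7v² + 14v + 8 = ((1/36)v + 1/36)(36v² + 216v + 288) + (0)
Last nonzero remainder: 36v² + 216v + 288. Dividing through by 36 gives the monic gcd v² + 6v + 8.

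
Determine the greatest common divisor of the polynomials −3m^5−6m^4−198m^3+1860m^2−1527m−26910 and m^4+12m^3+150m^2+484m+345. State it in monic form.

By polynomial division,
  −3m^5−6m^4−198m^3+1860m^2−1527m−26910 = (−3m+30)(m^4+12m^3+150m^2+484m+345) + (−108m^3−1188m^2−15012m−37260)
  m^4+12m^3+150m^2+484m+345 = (−(1/108)m−1/108)(−108m^3−1188m^2−15012m−37260) + (0)
Last nonzero remainder: −108m^3−1188m^2−15012m−37260. Dividing through by −108 gives the monic gcd m^3+11m^2+139m+345.

m^3+11m^2+139m+345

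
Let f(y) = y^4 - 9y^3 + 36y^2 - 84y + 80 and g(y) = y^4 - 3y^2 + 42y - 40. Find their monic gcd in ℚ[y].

y^2 - 3y + 10

By polynomial division,
  y^4 - 9y^3 + 36y^2 - 84y + 80 = (y^4 - 3y^2 + 42y - 40) + (-9y^3 + 39y^2 - 126y + 120)
  y^4 - 3y^2 + 42y - 40 = (-(1/9)y - 13/27)(-9y^3 + 39y^2 - 126y + 120) + ((16/9)y^2 - (16/3)y + 160/9)
  -9y^3 + 39y^2 - 126y + 120 = (-(81/16)y + 27/4)((16/9)y^2 - (16/3)y + 160/9) + (0)
Last nonzero remainder: (16/9)y^2 - (16/3)y + 160/9. Dividing through by 16/9 gives the monic gcd y^2 - 3y + 10.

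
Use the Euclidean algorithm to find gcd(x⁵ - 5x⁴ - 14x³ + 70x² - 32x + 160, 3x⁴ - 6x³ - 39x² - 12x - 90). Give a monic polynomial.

Apply the Euclidean algorithm:
  x⁵ - 5x⁴ - 14x³ + 70x² - 32x + 160 = ((1/3)x - 1)(3x⁴ - 6x³ - 39x² - 12x - 90) + (-7x³ + 35x² - 14x + 70)
  3x⁴ - 6x³ - 39x² - 12x - 90 = (-(3/7)x - 9/7)(-7x³ + 35x² - 14x + 70) + (0)
Last nonzero remainder: -7x³ + 35x² - 14x + 70. Dividing through by -7 gives the monic gcd x³ - 5x² + 2x - 10.

x³ - 5x² + 2x - 10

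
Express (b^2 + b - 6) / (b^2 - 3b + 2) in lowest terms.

Euclidean algorithm in ℚ[b]:
  b^2 + b - 6 = (b^2 - 3b + 2) + (4b - 8)
  b^2 - 3b + 2 = ((1/4)b - 1/4)(4b - 8) + (0)
Last nonzero remainder: 4b - 8. Dividing through by 4 gives the monic gcd b - 2.
Cancel b - 2 from numerator and denominator to get the reduced form.

(b + 3)/(b - 1)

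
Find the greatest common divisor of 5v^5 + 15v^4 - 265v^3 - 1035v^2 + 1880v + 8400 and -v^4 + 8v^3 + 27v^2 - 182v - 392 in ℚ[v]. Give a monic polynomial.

By polynomial division,
  5v^5 + 15v^4 - 265v^3 - 1035v^2 + 1880v + 8400 = (-5v - 55)(-v^4 + 8v^3 + 27v^2 - 182v - 392) + (310v^3 - 460v^2 - 10090v - 13160)
  -v^4 + 8v^3 + 27v^2 - 182v - 392 = (-(1/310)v + 101/4805)(310v^3 - 460v^2 - 10090v - 13160) + ((3960/961)v^2 - (11880/961)v - 110880/961)
  310v^3 - 460v^2 - 10090v - 13160 = ((29791/396)v + 45167/396)((3960/961)v^2 - (11880/961)v - 110880/961) + (0)
Last nonzero remainder: (3960/961)v^2 - (11880/961)v - 110880/961. Dividing through by 3960/961 gives the monic gcd v^2 - 3v - 28.

v^2 - 3v - 28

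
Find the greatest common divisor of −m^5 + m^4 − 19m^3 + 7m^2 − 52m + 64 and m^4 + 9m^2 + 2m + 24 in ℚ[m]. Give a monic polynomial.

Euclidean algorithm in ℚ[m]:
  −m^5 + m^4 − 19m^3 + 7m^2 − 52m + 64 = (−m + 1)(m^4 + 9m^2 + 2m + 24) + (−10m^3 − 30m + 40)
  m^4 + 9m^2 + 2m + 24 = (−(1/10)m)(−10m^3 − 30m + 40) + (6m^2 + 6m + 24)
  −10m^3 − 30m + 40 = (−(5/3)m + 5/3)(6m^2 + 6m + 24) + (0)
Last nonzero remainder: 6m^2 + 6m + 24. Dividing through by 6 gives the monic gcd m^2 + m + 4.

m^2 + m + 4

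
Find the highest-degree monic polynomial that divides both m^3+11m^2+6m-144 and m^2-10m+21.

m-3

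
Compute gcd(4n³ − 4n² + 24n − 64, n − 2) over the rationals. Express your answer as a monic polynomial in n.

n − 2

Euclidean algorithm in ℚ[n]:
  4n³ − 4n² + 24n − 64 = (4n² + 4n + 32)(n − 2) + (0)
The last nonzero remainder n − 2 is already monic.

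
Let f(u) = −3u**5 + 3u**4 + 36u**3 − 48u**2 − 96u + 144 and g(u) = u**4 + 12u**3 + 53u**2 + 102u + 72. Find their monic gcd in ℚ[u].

u**2 + 5u + 6

Repeated division with remainder:
  −3u**5 + 3u**4 + 36u**3 − 48u**2 − 96u + 144 = (−3u + 39)(u**4 + 12u**3 + 53u**2 + 102u + 72) + (−273u**3 − 1809u**2 − 3858u − 2664)
  u**4 + 12u**3 + 53u**2 + 102u + 72 = (−(1/273)u − 163/8281)(−273u**3 − 1809u**2 − 3858u − 2664) + ((27000/8281)u**2 + (135000/8281)u + 162000/8281)
  −273u**3 − 1809u**2 − 3858u − 2664 = (−(753571/9000)u − 306397/2250)((27000/8281)u**2 + (135000/8281)u + 162000/8281) + (0)
Last nonzero remainder: (27000/8281)u**2 + (135000/8281)u + 162000/8281. Dividing through by 27000/8281 gives the monic gcd u**2 + 5u + 6.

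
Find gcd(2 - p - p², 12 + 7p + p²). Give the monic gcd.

1

Euclidean algorithm in ℚ[p]:
  -p² - p + 2 = (-1)(p² + 7p + 12) + (6p + 14)
  p² + 7p + 12 = ((1/6)p + 7/9)(6p + 14) + (10/9)
  6p + 14 = ((27/5)p + 63/5)(10/9) + (0)
The last nonzero remainder is the constant 10/9, so the polynomials are coprime and gcd = 1.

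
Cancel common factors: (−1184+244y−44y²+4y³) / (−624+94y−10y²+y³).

Repeated division with remainder:
  4y³−44y²+244y−1184 = (4)(y³−10y²+94y−624) + (−4y²−132y+1312)
  y³−10y²+94y−624 = (−(1/4)y+43/4)(−4y²−132y+1312) + (1841y−14728)
  −4y²−132y+1312 = (−(4/1841)y−164/1841)(1841y−14728) + (0)
Last nonzero remainder: 1841y−14728. Dividing through by 1841 gives the monic gcd y−8.
Cancel y−8 from numerator and denominator to get the reduced form.

(148−12y+4y²)/(78−2y+y²)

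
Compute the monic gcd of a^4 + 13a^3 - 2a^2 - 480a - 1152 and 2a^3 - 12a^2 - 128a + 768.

By polynomial division,
  a^4 + 13a^3 - 2a^2 - 480a - 1152 = ((1/2)a + 19/2)(2a^3 - 12a^2 - 128a + 768) + (176a^2 + 352a - 8448)
  2a^3 - 12a^2 - 128a + 768 = ((1/88)a - 1/11)(176a^2 + 352a - 8448) + (0)
Last nonzero remainder: 176a^2 + 352a - 8448. Dividing through by 176 gives the monic gcd a^2 + 2a - 48.

a^2 + 2a - 48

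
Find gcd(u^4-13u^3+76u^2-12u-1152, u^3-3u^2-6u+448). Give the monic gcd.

Apply the Euclidean algorithm:
  u^4-13u^3+76u^2-12u-1152 = (u-10)(u^3-3u^2-6u+448) + (52u^2-520u+3328)
  u^3-3u^2-6u+448 = ((1/52)u+7/52)(52u^2-520u+3328) + (0)
Last nonzero remainder: 52u^2-520u+3328. Dividing through by 52 gives the monic gcd u^2-10u+64.

u^2-10u+64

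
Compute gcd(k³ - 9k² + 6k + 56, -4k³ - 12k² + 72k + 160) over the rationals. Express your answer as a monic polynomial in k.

k² - 2k - 8

By polynomial division,
  k³ - 9k² + 6k + 56 = (-1/4)(-4k³ - 12k² + 72k + 160) + (-12k² + 24k + 96)
  -4k³ - 12k² + 72k + 160 = ((1/3)k + 5/3)(-12k² + 24k + 96) + (0)
Last nonzero remainder: -12k² + 24k + 96. Dividing through by -12 gives the monic gcd k² - 2k - 8.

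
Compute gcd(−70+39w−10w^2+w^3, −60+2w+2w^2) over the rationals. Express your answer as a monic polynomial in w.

Repeated division with remainder:
  w^3−10w^2+39w−70 = ((1/2)w−11/2)(2w^2+2w−60) + (80w−400)
  2w^2+2w−60 = ((1/40)w+3/20)(80w−400) + (0)
Last nonzero remainder: 80w−400. Dividing through by 80 gives the monic gcd w−5.

−5+w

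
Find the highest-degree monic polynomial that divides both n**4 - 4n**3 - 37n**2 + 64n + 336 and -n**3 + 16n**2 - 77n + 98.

n - 7

Repeated division with remainder:
  n**4 - 4n**3 - 37n**2 + 64n + 336 = (-n - 12)(-n**3 + 16n**2 - 77n + 98) + (78n**2 - 762n + 1512)
  -n**3 + 16n**2 - 77n + 98 = (-(1/78)n + 27/338)(78n**2 - 762n + 1512) + ((550/169)n - 3850/169)
  78n**2 - 762n + 1512 = ((6591/275)n - 18252/275)((550/169)n - 3850/169) + (0)
Last nonzero remainder: (550/169)n - 3850/169. Dividing through by 550/169 gives the monic gcd n - 7.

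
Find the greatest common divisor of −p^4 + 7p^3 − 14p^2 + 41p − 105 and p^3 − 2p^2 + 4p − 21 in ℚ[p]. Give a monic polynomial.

p^3 − 2p^2 + 4p − 21

Repeated division with remainder:
  −p^4 + 7p^3 − 14p^2 + 41p − 105 = (−p + 5)(p^3 − 2p^2 + 4p − 21) + (0)
The last nonzero remainder p^3 − 2p^2 + 4p − 21 is already monic.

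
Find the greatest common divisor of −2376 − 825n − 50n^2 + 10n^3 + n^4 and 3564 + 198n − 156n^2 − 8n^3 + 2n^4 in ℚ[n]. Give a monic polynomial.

−297 − 66n + 2n^2 + n^3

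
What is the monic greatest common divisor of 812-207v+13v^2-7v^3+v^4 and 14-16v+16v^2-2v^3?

-7+v

Repeated division with remainder:
  v^4-7v^3+13v^2-207v+812 = (-(1/2)v-1/2)(-2v^3+16v^2-16v+14) + (13v^2-208v+819)
  -2v^3+16v^2-16v+14 = (-(2/13)v-16/13)(13v^2-208v+819) + (-146v+1022)
  13v^2-208v+819 = (-(13/146)v+117/146)(-146v+1022) + (0)
Last nonzero remainder: -146v+1022. Dividing through by -146 gives the monic gcd v-7.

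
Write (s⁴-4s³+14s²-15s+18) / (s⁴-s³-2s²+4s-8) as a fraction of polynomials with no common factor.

(s²-3s+9)/(s²-4)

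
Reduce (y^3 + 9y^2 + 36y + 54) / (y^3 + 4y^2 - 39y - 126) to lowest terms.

Apply the Euclidean algorithm:
  y^3 + 9y^2 + 36y + 54 = (y^3 + 4y^2 - 39y - 126) + (5y^2 + 75y + 180)
  y^3 + 4y^2 - 39y - 126 = ((1/5)y - 11/5)(5y^2 + 75y + 180) + (90y + 270)
  5y^2 + 75y + 180 = ((1/18)y + 2/3)(90y + 270) + (0)
Last nonzero remainder: 90y + 270. Dividing through by 90 gives the monic gcd y + 3.
Cancel y + 3 from numerator and denominator to get the reduced form.

(y^2 + 6y + 18)/(y^2 + y - 42)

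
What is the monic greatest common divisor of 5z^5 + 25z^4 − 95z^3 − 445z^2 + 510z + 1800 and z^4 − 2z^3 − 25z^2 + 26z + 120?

Apply the Euclidean algorithm:
  5z^5 + 25z^4 − 95z^3 − 445z^2 + 510z + 1800 = (5z + 35)(z^4 − 2z^3 − 25z^2 + 26z + 120) + (100z^3 + 300z^2 − 1000z − 2400)
  z^4 − 2z^3 − 25z^2 + 26z + 120 = ((1/100)z − 1/20)(100z^3 + 300z^2 − 1000z − 2400) + (0)
Last nonzero remainder: 100z^3 + 300z^2 − 1000z − 2400. Dividing through by 100 gives the monic gcd z^3 + 3z^2 − 10z − 24.

z^3 + 3z^2 − 10z − 24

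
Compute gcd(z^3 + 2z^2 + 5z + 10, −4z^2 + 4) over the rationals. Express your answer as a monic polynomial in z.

1

Apply the Euclidean algorithm:
  z^3 + 2z^2 + 5z + 10 = (−(1/4)z − 1/2)(−4z^2 + 4) + (6z + 12)
  −4z^2 + 4 = (−(2/3)z + 4/3)(6z + 12) + (−12)
  6z + 12 = (−(1/2)z − 1)(−12) + (0)
The last nonzero remainder is the constant −12, so the polynomials are coprime and gcd = 1.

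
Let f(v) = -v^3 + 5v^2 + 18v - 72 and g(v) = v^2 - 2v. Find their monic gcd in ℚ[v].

1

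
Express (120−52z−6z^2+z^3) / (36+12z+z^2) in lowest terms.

(20−12z+z^2)/(6+z)

Euclidean algorithm in ℚ[z]:
  z^3−6z^2−52z+120 = (z−18)(z^2+12z+36) + (128z+768)
  z^2+12z+36 = ((1/128)z+3/64)(128z+768) + (0)
Last nonzero remainder: 128z+768. Dividing through by 128 gives the monic gcd z+6.
Cancel z+6 from numerator and denominator to get the reduced form.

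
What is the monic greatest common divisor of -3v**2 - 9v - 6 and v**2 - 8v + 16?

Apply the Euclidean algorithm:
  -3v**2 - 9v - 6 = (-3)(v**2 - 8v + 16) + (-33v + 42)
  v**2 - 8v + 16 = (-(1/33)v + 74/363)(-33v + 42) + (900/121)
  -33v + 42 = (-(1331/300)v + 847/150)(900/121) + (0)
The last nonzero remainder is the constant 900/121, so the polynomials are coprime and gcd = 1.

1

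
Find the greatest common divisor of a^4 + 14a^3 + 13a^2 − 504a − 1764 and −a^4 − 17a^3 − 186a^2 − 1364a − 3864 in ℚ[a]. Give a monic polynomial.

a^2 + 13a + 42

Repeated division with remainder:
  a^4 + 14a^3 + 13a^2 − 504a − 1764 = (−1)(−a^4 − 17a^3 − 186a^2 − 1364a − 3864) + (−3a^3 − 173a^2 − 1868a − 5628)
  −a^4 − 17a^3 − 186a^2 − 1364a − 3864 = ((1/3)a − 122/9)(−3a^3 − 173a^2 − 1868a − 5628) + (−(17176/9)a^2 − (223288/9)a − 240464/3)
  −3a^3 − 173a^2 − 1868a − 5628 = ((27/17176)a + 603/8588)(−(17176/9)a^2 − (223288/9)a − 240464/3) + (0)
Last nonzero remainder: −(17176/9)a^2 − (223288/9)a − 240464/3. Dividing through by −17176/9 gives the monic gcd a^2 + 13a + 42.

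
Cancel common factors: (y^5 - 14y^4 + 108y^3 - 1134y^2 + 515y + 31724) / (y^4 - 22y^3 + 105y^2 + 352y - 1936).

(y^3 - 7y^2 + 103y - 721)/(y^2 - 15y + 44)

Apply the Euclidean algorithm:
  y^5 - 14y^4 + 108y^3 - 1134y^2 + 515y + 31724 = (y + 8)(y^4 - 22y^3 + 105y^2 + 352y - 1936) + (179y^3 - 2326y^2 - 365y + 47212)
  y^4 - 22y^3 + 105y^2 + 352y - 1936 = ((1/179)y - 1612/32041)(179y^3 - 2326y^2 - 365y + 47212) + (-(319872/32041)y^2 + (2239104/32041)y + 14074368/32041)
  179y^3 - 2326y^2 - 365y + 47212 = (-(5735339/319872)y + 34379993/319872)(-(319872/32041)y^2 + (2239104/32041)y + 14074368/32041) + (0)
Last nonzero remainder: -(319872/32041)y^2 + (2239104/32041)y + 14074368/32041. Dividing through by -319872/32041 gives the monic gcd y^2 - 7y - 44.
Cancel y^2 - 7y - 44 from numerator and denominator to get the reduced form.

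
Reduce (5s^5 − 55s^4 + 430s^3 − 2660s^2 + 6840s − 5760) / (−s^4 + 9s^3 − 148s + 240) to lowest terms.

Repeated division with remainder:
  5s^5 − 55s^4 + 430s^3 − 2660s^2 + 6840s − 5760 = (−5s + 10)(−s^4 + 9s^3 − 148s + 240) + (340s^3 − 3400s^2 + 9520s − 8160)
  −s^4 + 9s^3 − 148s + 240 = (−(1/340)s − 1/340)(340s^3 − 3400s^2 + 9520s − 8160) + (18s^2 − 144s + 216)
  340s^3 − 3400s^2 + 9520s − 8160 = ((170/9)s − 340/9)(18s^2 − 144s + 216) + (0)
Last nonzero remainder: 18s^2 − 144s + 216. Dividing through by 18 gives the monic gcd s^2 − 8s + 12.
Cancel s^2 − 8s + 12 from numerator and denominator to get the reduced form.

(−5s^3 + 15s^2 − 250s + 480)/(s^2 − s − 20)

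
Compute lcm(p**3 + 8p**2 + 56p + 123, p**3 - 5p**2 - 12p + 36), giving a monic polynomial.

By polynomial division,
  p**3 + 8p**2 + 56p + 123 = (p**3 - 5p**2 - 12p + 36) + (13p**2 + 68p + 87)
  p**3 - 5p**2 - 12p + 36 = ((1/13)p - 133/169)(13p**2 + 68p + 87) + ((5885/169)p + 17655/169)
  13p**2 + 68p + 87 = ((2197/5885)p + 4901/5885)((5885/169)p + 17655/169) + (0)
Last nonzero remainder: (5885/169)p + 17655/169. Dividing through by 5885/169 gives the monic gcd p + 3.
Then lcm(f, g) = f·g / gcd(f, g); expanding and making the result monic gives the answer.

p**5 + 4p**3 - 229p**2 - 312p + 1476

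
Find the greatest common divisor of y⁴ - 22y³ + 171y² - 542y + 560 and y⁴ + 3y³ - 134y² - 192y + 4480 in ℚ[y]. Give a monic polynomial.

y² - 15y + 56

By polynomial division,
  y⁴ - 22y³ + 171y² - 542y + 560 = (y⁴ + 3y³ - 134y² - 192y + 4480) + (-25y³ + 305y² - 350y - 3920)
  y⁴ + 3y³ - 134y² - 192y + 4480 = (-(1/25)y - 76/125)(-25y³ + 305y² - 350y - 3920) + ((936/25)y² - (2808/5)y + 52416/25)
  -25y³ + 305y² - 350y - 3920 = (-(625/936)y - 875/468)((936/25)y² - (2808/5)y + 52416/25) + (0)
Last nonzero remainder: (936/25)y² - (2808/5)y + 52416/25. Dividing through by 936/25 gives the monic gcd y² - 15y + 56.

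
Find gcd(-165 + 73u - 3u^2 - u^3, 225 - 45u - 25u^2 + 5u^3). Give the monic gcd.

15 - 8u + u^2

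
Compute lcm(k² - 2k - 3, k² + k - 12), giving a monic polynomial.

k³ + 2k² - 11k - 12

Apply the Euclidean algorithm:
  k² - 2k - 3 = (k² + k - 12) + (-3k + 9)
  k² + k - 12 = (-(1/3)k - 4/3)(-3k + 9) + (0)
Last nonzero remainder: -3k + 9. Dividing through by -3 gives the monic gcd k - 3.
Then lcm(f, g) = f·g / gcd(f, g); expanding and making the result monic gives the answer.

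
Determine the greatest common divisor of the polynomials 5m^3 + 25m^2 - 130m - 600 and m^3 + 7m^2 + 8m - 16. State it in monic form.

m + 4

Repeated division with remainder:
  5m^3 + 25m^2 - 130m - 600 = (5)(m^3 + 7m^2 + 8m - 16) + (-10m^2 - 170m - 520)
  m^3 + 7m^2 + 8m - 16 = (-(1/10)m + 1)(-10m^2 - 170m - 520) + (126m + 504)
  -10m^2 - 170m - 520 = (-(5/63)m - 65/63)(126m + 504) + (0)
Last nonzero remainder: 126m + 504. Dividing through by 126 gives the monic gcd m + 4.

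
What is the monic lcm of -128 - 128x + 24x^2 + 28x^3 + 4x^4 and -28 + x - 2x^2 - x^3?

Apply the Euclidean algorithm:
  4x^4 + 28x^3 + 24x^2 - 128x - 128 = (-4x - 20)(-x^3 - 2x^2 + x - 28) + (-12x^2 - 220x - 688)
  -x^3 - 2x^2 + x - 28 = ((1/12)x - 49/36)(-12x^2 - 220x - 688) + (-(2170/9)x - 8680/9)
  -12x^2 - 220x - 688 = ((54/1085)x + 774/1085)(-(2170/9)x - 8680/9) + (0)
Last nonzero remainder: -(2170/9)x - 8680/9. Dividing through by -2170/9 gives the monic gcd x + 4.
Then lcm(f, g) = f·g / gcd(f, g); expanding and making the result monic gives the answer.

-224 - 160x + 74x^2 + 5x^3 - x^4 + 5x^5 + x^6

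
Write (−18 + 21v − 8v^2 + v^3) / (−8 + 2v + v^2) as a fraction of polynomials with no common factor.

Repeated division with remainder:
  v^3 − 8v^2 + 21v − 18 = (v − 10)(v^2 + 2v − 8) + (49v − 98)
  v^2 + 2v − 8 = ((1/49)v + 4/49)(49v − 98) + (0)
Last nonzero remainder: 49v − 98. Dividing through by 49 gives the monic gcd v − 2.
Cancel v − 2 from numerator and denominator to get the reduced form.

(9 − 6v + v^2)/(4 + v)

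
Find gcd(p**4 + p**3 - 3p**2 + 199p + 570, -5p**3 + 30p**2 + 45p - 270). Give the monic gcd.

Euclidean algorithm in ℚ[p]:
  p**4 + p**3 - 3p**2 + 199p + 570 = (-(1/5)p - 7/5)(-5p**3 + 30p**2 + 45p - 270) + (48p**2 + 208p + 192)
  -5p**3 + 30p**2 + 45p - 270 = (-(5/48)p + 155/144)(48p**2 + 208p + 192) + (-(1430/9)p - 1430/3)
  48p**2 + 208p + 192 = (-(216/715)p - 288/715)(-(1430/9)p - 1430/3) + (0)
Last nonzero remainder: -(1430/9)p - 1430/3. Dividing through by -1430/9 gives the monic gcd p + 3.

p + 3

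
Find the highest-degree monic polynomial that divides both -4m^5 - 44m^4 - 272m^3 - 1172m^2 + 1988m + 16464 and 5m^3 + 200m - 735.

m^3 + 40m - 147

By polynomial division,
  -4m^5 - 44m^4 - 272m^3 - 1172m^2 + 1988m + 16464 = (-(4/5)m^2 - (44/5)m - 112/5)(5m^3 + 200m - 735) + (0)
Last nonzero remainder: 5m^3 + 200m - 735. Dividing through by 5 gives the monic gcd m^3 + 40m - 147.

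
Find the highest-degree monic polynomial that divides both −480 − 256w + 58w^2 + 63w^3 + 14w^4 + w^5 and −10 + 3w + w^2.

−10 + 3w + w^2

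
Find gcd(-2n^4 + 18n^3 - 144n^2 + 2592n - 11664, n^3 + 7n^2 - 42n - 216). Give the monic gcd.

n - 6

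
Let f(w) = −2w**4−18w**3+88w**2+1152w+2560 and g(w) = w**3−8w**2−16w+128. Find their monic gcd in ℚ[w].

w**2−4w−32

By polynomial division,
  −2w**4−18w**3+88w**2+1152w+2560 = (−2w−34)(w**3−8w**2−16w+128) + (−216w**2+864w+6912)
  w**3−8w**2−16w+128 = (−(1/216)w+1/54)(−216w**2+864w+6912) + (0)
Last nonzero remainder: −216w**2+864w+6912. Dividing through by −216 gives the monic gcd w**2−4w−32.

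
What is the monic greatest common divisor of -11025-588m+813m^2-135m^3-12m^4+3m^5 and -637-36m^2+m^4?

-49+m^2

Repeated division with remainder:
  3m^5-12m^4-135m^3+813m^2-588m-11025 = (3m-12)(m^4-36m^2-637) + (-27m^3+381m^2+1323m-18669)
  m^4-36m^2-637 = (-(1/27)m-127/243)(-27m^3+381m^2+1323m-18669) + ((17182/81)m^2-841918/81)
  -27m^3+381m^2+1323m-18669 = (-(2187/17182)m+30861/17182)((17182/81)m^2-841918/81) + (0)
Last nonzero remainder: (17182/81)m^2-841918/81. Dividing through by 17182/81 gives the monic gcd m^2-49.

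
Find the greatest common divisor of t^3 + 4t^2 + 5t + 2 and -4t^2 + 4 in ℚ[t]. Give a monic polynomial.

t + 1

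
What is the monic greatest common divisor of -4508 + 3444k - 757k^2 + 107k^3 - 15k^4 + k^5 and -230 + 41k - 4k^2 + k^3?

Apply the Euclidean algorithm:
  k^5 - 15k^4 + 107k^3 - 757k^2 + 3444k - 4508 = (k^2 - 11k + 22)(k^3 - 4k^2 + 41k - 230) + (12k^2 + 12k + 552)
  k^3 - 4k^2 + 41k - 230 = ((1/12)k - 5/12)(12k^2 + 12k + 552) + (0)
Last nonzero remainder: 12k^2 + 12k + 552. Dividing through by 12 gives the monic gcd k^2 + k + 46.

46 + k + k^2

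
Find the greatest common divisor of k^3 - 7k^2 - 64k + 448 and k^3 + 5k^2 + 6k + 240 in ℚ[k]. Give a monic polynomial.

Euclidean algorithm in ℚ[k]:
  k^3 - 7k^2 - 64k + 448 = (k^3 + 5k^2 + 6k + 240) + (-12k^2 - 70k + 208)
  k^3 + 5k^2 + 6k + 240 = (-(1/12)k + 5/72)(-12k^2 - 70k + 208) + ((1015/36)k + 2030/9)
  -12k^2 - 70k + 208 = (-(432/1015)k + 936/1015)((1015/36)k + 2030/9) + (0)
Last nonzero remainder: (1015/36)k + 2030/9. Dividing through by 1015/36 gives the monic gcd k + 8.

k + 8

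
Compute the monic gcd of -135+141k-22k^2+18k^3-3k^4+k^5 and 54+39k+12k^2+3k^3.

Euclidean algorithm in ℚ[k]:
  k^5-3k^4+18k^3-22k^2+141k-135 = ((1/3)k^2-(7/3)k+11)(3k^3+12k^2+39k+54) + (-81k^2-162k-729)
  3k^3+12k^2+39k+54 = (-(1/27)k-2/27)(-81k^2-162k-729) + (0)
Last nonzero remainder: -81k^2-162k-729. Dividing through by -81 gives the monic gcd k^2+2k+9.

9+2k+k^2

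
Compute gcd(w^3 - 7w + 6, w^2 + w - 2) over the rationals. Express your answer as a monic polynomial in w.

w - 1

Euclidean algorithm in ℚ[w]:
  w^3 - 7w + 6 = (w - 1)(w^2 + w - 2) + (-4w + 4)
  w^2 + w - 2 = (-(1/4)w - 1/2)(-4w + 4) + (0)
Last nonzero remainder: -4w + 4. Dividing through by -4 gives the monic gcd w - 1.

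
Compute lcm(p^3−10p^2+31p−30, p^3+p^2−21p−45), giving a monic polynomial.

p^5−4p^4−20p^3+66p^2+99p−270

Repeated division with remainder:
  p^3−10p^2+31p−30 = (p^3+p^2−21p−45) + (−11p^2+52p+15)
  p^3+p^2−21p−45 = (−(1/11)p−63/121)(−11p^2+52p+15) + ((900/121)p−4500/121)
  −11p^2+52p+15 = (−(1331/900)p−121/300)((900/121)p−4500/121) + (0)
Last nonzero remainder: (900/121)p−4500/121. Dividing through by 900/121 gives the monic gcd p−5.
Then lcm(f, g) = f·g / gcd(f, g); expanding and making the result monic gives the answer.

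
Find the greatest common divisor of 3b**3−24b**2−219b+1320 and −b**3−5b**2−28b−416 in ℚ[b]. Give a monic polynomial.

Repeated division with remainder:
  3b**3−24b**2−219b+1320 = (−3)(−b**3−5b**2−28b−416) + (−39b**2−303b+72)
  −b**3−5b**2−28b−416 = ((1/39)b−12/169)(−39b**2−303b+72) + (−(8680/169)b−69440/169)
  −39b**2−303b+72 = ((6591/8680)b−1521/8680)(−(8680/169)b−69440/169) + (0)
Last nonzero remainder: −(8680/169)b−69440/169. Dividing through by −8680/169 gives the monic gcd b+8.

b+8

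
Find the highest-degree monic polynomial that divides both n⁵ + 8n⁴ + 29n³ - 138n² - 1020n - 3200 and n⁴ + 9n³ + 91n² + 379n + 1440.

n² + 7n + 32

Apply the Euclidean algorithm:
  n⁵ + 8n⁴ + 29n³ - 138n² - 1020n - 3200 = (n - 1)(n⁴ + 9n³ + 91n² + 379n + 1440) + (-53n³ - 426n² - 2081n - 1760)
  n⁴ + 9n³ + 91n² + 379n + 1440 = (-(1/53)n - 51/2809)(-53n³ - 426n² - 2081n - 1760) + ((123600/2809)n² + (865200/2809)n + 3955200/2809)
  -53n³ - 426n² - 2081n - 1760 = (-(148877/123600)n - 30899/24720)((123600/2809)n² + (865200/2809)n + 3955200/2809) + (0)
Last nonzero remainder: (123600/2809)n² + (865200/2809)n + 3955200/2809. Dividing through by 123600/2809 gives the monic gcd n² + 7n + 32.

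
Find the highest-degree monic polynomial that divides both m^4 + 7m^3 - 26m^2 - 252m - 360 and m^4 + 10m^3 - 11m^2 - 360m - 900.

By polynomial division,
  m^4 + 7m^3 - 26m^2 - 252m - 360 = (m^4 + 10m^3 - 11m^2 - 360m - 900) + (-3m^3 - 15m^2 + 108m + 540)
  m^4 + 10m^3 - 11m^2 - 360m - 900 = (-(1/3)m - 5/3)(-3m^3 - 15m^2 + 108m + 540) + (0)
Last nonzero remainder: -3m^3 - 15m^2 + 108m + 540. Dividing through by -3 gives the monic gcd m^3 + 5m^2 - 36m - 180.

m^3 + 5m^2 - 36m - 180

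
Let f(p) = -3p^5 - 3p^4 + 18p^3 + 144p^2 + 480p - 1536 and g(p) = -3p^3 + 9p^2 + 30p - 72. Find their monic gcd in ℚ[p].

p^2 - 6p + 8

Repeated division with remainder:
  -3p^5 - 3p^4 + 18p^3 + 144p^2 + 480p - 1536 = (p^2 + 4p + 16)(-3p^3 + 9p^2 + 30p - 72) + (-48p^2 + 288p - 384)
  -3p^3 + 9p^2 + 30p - 72 = ((1/16)p + 3/16)(-48p^2 + 288p - 384) + (0)
Last nonzero remainder: -48p^2 + 288p - 384. Dividing through by -48 gives the monic gcd p^2 - 6p + 8.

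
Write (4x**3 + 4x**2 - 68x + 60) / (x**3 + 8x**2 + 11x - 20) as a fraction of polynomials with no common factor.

Apply the Euclidean algorithm:
  4x**3 + 4x**2 - 68x + 60 = (4)(x**3 + 8x**2 + 11x - 20) + (-28x**2 - 112x + 140)
  x**3 + 8x**2 + 11x - 20 = (-(1/28)x - 1/7)(-28x**2 - 112x + 140) + (0)
Last nonzero remainder: -28x**2 - 112x + 140. Dividing through by -28 gives the monic gcd x**2 + 4x - 5.
Cancel x**2 + 4x - 5 from numerator and denominator to get the reduced form.

(4x - 12)/(x + 4)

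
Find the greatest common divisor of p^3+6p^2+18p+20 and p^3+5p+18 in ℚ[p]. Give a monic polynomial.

p+2

Euclidean algorithm in ℚ[p]:
  p^3+6p^2+18p+20 = (p^3+5p+18) + (6p^2+13p+2)
  p^3+5p+18 = ((1/6)p-13/36)(6p^2+13p+2) + ((337/36)p+337/18)
  6p^2+13p+2 = ((216/337)p+36/337)((337/36)p+337/18) + (0)
Last nonzero remainder: (337/36)p+337/18. Dividing through by 337/36 gives the monic gcd p+2.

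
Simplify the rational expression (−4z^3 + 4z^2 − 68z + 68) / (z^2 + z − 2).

Repeated division with remainder:
  −4z^3 + 4z^2 − 68z + 68 = (−4z + 8)(z^2 + z − 2) + (−84z + 84)
  z^2 + z − 2 = (−(1/84)z − 1/42)(−84z + 84) + (0)
Last nonzero remainder: −84z + 84. Dividing through by −84 gives the monic gcd z − 1.
Cancel z − 1 from numerator and denominator to get the reduced form.

(−4z^2 − 68)/(z + 2)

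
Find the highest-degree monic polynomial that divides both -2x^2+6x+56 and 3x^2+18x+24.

x+4

By polynomial division,
  -2x^2+6x+56 = (-2/3)(3x^2+18x+24) + (18x+72)
  3x^2+18x+24 = ((1/6)x+1/3)(18x+72) + (0)
Last nonzero remainder: 18x+72. Dividing through by 18 gives the monic gcd x+4.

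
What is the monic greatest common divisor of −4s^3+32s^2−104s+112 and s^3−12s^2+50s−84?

s^2−6s+14

Euclidean algorithm in ℚ[s]:
  −4s^3+32s^2−104s+112 = (−4)(s^3−12s^2+50s−84) + (−16s^2+96s−224)
  s^3−12s^2+50s−84 = (−(1/16)s+3/8)(−16s^2+96s−224) + (0)
Last nonzero remainder: −16s^2+96s−224. Dividing through by −16 gives the monic gcd s^2−6s+14.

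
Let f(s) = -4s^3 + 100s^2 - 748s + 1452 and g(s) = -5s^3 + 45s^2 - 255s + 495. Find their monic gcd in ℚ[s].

Repeated division with remainder:
  -4s^3 + 100s^2 - 748s + 1452 = (4/5)(-5s^3 + 45s^2 - 255s + 495) + (64s^2 - 544s + 1056)
  -5s^3 + 45s^2 - 255s + 495 = (-(5/64)s + 5/128)(64s^2 - 544s + 1056) + (-(605/4)s + 1815/4)
  64s^2 - 544s + 1056 = (-(256/605)s + 128/55)(-(605/4)s + 1815/4) + (0)
Last nonzero remainder: -(605/4)s + 1815/4. Dividing through by -605/4 gives the monic gcd s - 3.

s - 3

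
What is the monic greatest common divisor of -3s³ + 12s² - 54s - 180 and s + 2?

Apply the Euclidean algorithm:
  -3s³ + 12s² - 54s - 180 = (-3s² + 18s - 90)(s + 2) + (0)
The last nonzero remainder s + 2 is already monic.

s + 2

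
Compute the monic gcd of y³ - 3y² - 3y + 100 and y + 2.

Repeated division with remainder:
  y³ - 3y² - 3y + 100 = (y² - 5y + 7)(y + 2) + (86)
  y + 2 = ((1/86)y + 1/43)(86) + (0)
The last nonzero remainder is the constant 86, so the polynomials are coprime and gcd = 1.

1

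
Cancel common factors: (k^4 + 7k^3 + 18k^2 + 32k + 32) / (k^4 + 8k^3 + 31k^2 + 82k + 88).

(k^2 + k + 4)/(k^2 + 2k + 11)

Apply the Euclidean algorithm:
  k^4 + 7k^3 + 18k^2 + 32k + 32 = (k^4 + 8k^3 + 31k^2 + 82k + 88) + (-k^3 - 13k^2 - 50k - 56)
  k^4 + 8k^3 + 31k^2 + 82k + 88 = (-k + 5)(-k^3 - 13k^2 - 50k - 56) + (46k^2 + 276k + 368)
  -k^3 - 13k^2 - 50k - 56 = (-(1/46)k - 7/46)(46k^2 + 276k + 368) + (0)
Last nonzero remainder: 46k^2 + 276k + 368. Dividing through by 46 gives the monic gcd k^2 + 6k + 8.
Cancel k^2 + 6k + 8 from numerator and denominator to get the reduced form.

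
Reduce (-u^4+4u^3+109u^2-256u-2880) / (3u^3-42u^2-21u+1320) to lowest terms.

(-u^2+u+72)/(3u-33)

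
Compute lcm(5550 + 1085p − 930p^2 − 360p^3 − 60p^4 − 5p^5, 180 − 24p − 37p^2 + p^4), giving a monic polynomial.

6660 + 192p − 1333p^2 − 246p^3 + 6p^5 + p^6

Repeated division with remainder:
  −5p^5 − 60p^4 − 360p^3 − 930p^2 + 1085p + 5550 = (−5p − 60)(p^4 − 37p^2 − 24p + 180) + (−545p^3 − 3270p^2 + 545p + 16350)
  p^4 − 37p^2 − 24p + 180 = (−(1/545)p + 6/545)(−545p^3 − 3270p^2 + 545p + 16350) + (0)
Last nonzero remainder: −545p^3 − 3270p^2 + 545p + 16350. Dividing through by −545 gives the monic gcd p^3 + 6p^2 − p − 30.
Then lcm(f, g) = f·g / gcd(f, g); expanding and making the result monic gives the answer.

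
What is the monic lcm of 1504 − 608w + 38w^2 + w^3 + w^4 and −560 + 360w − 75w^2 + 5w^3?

Euclidean algorithm in ℚ[w]:
  w^4 + w^3 + 38w^2 − 608w + 1504 = ((1/5)w + 16/5)(5w^3 − 75w^2 + 360w − 560) + (206w^2 − 1648w + 3296)
  5w^3 − 75w^2 + 360w − 560 = ((5/206)w − 35/206)(206w^2 − 1648w + 3296) + (0)
Last nonzero remainder: 206w^2 − 1648w + 3296. Dividing through by 206 gives the monic gcd w^2 − 8w + 16.
Then lcm(f, g) = f·g / gcd(f, g); expanding and making the result monic gives the answer.

−10528 + 5760w − 874w^2 + 31w^3 − 6w^4 + w^5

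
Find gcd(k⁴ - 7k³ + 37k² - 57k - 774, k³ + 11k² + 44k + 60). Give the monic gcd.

By polynomial division,
  k⁴ - 7k³ + 37k² - 57k - 774 = (k - 18)(k³ + 11k² + 44k + 60) + (191k² + 675k + 306)
  k³ + 11k² + 44k + 60 = ((1/191)k + 1426/36481)(191k² + 675k + 306) + ((584168/36481)k + 1752504/36481)
  191k² + 675k + 306 = ((6967871/584168)k + 1860531/292084)((584168/36481)k + 1752504/36481) + (0)
Last nonzero remainder: (584168/36481)k + 1752504/36481. Dividing through by 584168/36481 gives the monic gcd k + 3.

k + 3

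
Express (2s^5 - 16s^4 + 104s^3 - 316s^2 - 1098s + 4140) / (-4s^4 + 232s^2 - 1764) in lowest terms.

Euclidean algorithm in ℚ[s]:
  2s^5 - 16s^4 + 104s^3 - 316s^2 - 1098s + 4140 = (-(1/2)s + 4)(-4s^4 + 232s^2 - 1764) + (220s^3 - 1244s^2 - 1980s + 11196)
  -4s^4 + 232s^2 - 1764 = (-(1/55)s - 311/3025)(220s^3 - 1244s^2 - 1980s + 11196) + ((206016/3025)s^2 - 1854144/3025)
  220s^3 - 1244s^2 - 1980s + 11196 = ((166375/51504)s - 940775/51504)((206016/3025)s^2 - 1854144/3025) + (0)
Last nonzero remainder: (206016/3025)s^2 - 1854144/3025. Dividing through by 206016/3025 gives the monic gcd s^2 - 9.
Cancel s^2 - 9 from numerator and denominator to get the reduced form.

(-s^3 + 8s^2 - 61s + 230)/(2s^2 - 98)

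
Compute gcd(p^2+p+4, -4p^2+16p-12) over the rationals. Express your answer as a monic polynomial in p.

1

Euclidean algorithm in ℚ[p]:
  p^2+p+4 = (-1/4)(-4p^2+16p-12) + (5p+1)
  -4p^2+16p-12 = (-(4/5)p+84/25)(5p+1) + (-384/25)
  5p+1 = (-(125/384)p-25/384)(-384/25) + (0)
The last nonzero remainder is the constant -384/25, so the polynomials are coprime and gcd = 1.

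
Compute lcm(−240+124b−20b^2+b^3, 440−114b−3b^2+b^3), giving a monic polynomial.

−2640+1124b−96b^2−9b^3+b^4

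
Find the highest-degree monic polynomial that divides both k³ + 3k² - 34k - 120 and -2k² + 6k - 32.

1

Repeated division with remainder:
  k³ + 3k² - 34k - 120 = (-(1/2)k - 3)(-2k² + 6k - 32) + (-32k - 216)
  -2k² + 6k - 32 = ((1/16)k - 39/64)(-32k - 216) + (-1309/8)
  -32k - 216 = ((256/1309)k + 1728/1309)(-1309/8) + (0)
The last nonzero remainder is the constant -1309/8, so the polynomials are coprime and gcd = 1.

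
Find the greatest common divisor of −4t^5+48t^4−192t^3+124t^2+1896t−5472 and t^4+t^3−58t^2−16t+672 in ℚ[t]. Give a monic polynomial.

t^2−10t+24

By polynomial division,
  −4t^5+48t^4−192t^3+124t^2+1896t−5472 = (−4t+52)(t^4+t^3−58t^2−16t+672) + (−476t^3+3076t^2+5416t−40416)
  t^4+t^3−58t^2−16t+672 = (−(1/476)t−222/14161)(−476t^3+3076t^2+5416t−40416) + ((22660/14161)t^2−(226600/14161)t+543840/14161)
  −476t^3+3076t^2+5416t−40416 = (−(1685159/5665)t−5961781/5665)((22660/14161)t^2−(226600/14161)t+543840/14161) + (0)
Last nonzero remainder: (22660/14161)t^2−(226600/14161)t+543840/14161. Dividing through by 22660/14161 gives the monic gcd t^2−10t+24.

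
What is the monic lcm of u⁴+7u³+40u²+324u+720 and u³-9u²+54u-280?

u⁵-9u³+44u²-1548u-5040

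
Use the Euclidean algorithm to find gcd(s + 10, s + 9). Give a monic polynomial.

Repeated division with remainder:
  s + 10 = (s + 9) + (1)
  s + 9 = (s + 9)(1) + (0)
The last nonzero remainder is the constant 1, so the polynomials are coprime and gcd = 1.

1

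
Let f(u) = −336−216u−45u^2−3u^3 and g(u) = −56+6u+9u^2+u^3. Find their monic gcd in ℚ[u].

28+11u+u^2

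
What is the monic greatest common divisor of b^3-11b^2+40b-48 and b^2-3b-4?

b-4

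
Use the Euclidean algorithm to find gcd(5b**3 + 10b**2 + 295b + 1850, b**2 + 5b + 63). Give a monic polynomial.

1

Apply the Euclidean algorithm:
  5b**3 + 10b**2 + 295b + 1850 = (5b − 15)(b**2 + 5b + 63) + (55b + 2795)
  b**2 + 5b + 63 = ((1/55)b − 504/605)(55b + 2795) + (289359/121)
  55b + 2795 = ((6655/289359)b + 338195/289359)(289359/121) + (0)
The last nonzero remainder is the constant 289359/121, so the polynomials are coprime and gcd = 1.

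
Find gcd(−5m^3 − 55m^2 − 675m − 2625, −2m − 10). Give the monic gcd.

By polynomial division,
  −5m^3 − 55m^2 − 675m − 2625 = ((5/2)m^2 + 15m + 525/2)(−2m − 10) + (0)
Last nonzero remainder: −2m − 10. Dividing through by −2 gives the monic gcd m + 5.

m + 5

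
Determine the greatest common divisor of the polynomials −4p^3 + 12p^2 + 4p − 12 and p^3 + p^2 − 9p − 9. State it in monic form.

p^2 − 2p − 3

Euclidean algorithm in ℚ[p]:
  −4p^3 + 12p^2 + 4p − 12 = (−4)(p^3 + p^2 − 9p − 9) + (16p^2 − 32p − 48)
  p^3 + p^2 − 9p − 9 = ((1/16)p + 3/16)(16p^2 − 32p − 48) + (0)
Last nonzero remainder: 16p^2 − 32p − 48. Dividing through by 16 gives the monic gcd p^2 − 2p − 3.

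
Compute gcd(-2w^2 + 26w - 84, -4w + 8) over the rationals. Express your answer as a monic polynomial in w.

By polynomial division,
  -2w^2 + 26w - 84 = ((1/2)w - 11/2)(-4w + 8) + (-40)
  -4w + 8 = ((1/10)w - 1/5)(-40) + (0)
The last nonzero remainder is the constant -40, so the polynomials are coprime and gcd = 1.

1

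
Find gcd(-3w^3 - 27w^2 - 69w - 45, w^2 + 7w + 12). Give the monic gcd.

Repeated division with remainder:
  -3w^3 - 27w^2 - 69w - 45 = (-3w - 6)(w^2 + 7w + 12) + (9w + 27)
  w^2 + 7w + 12 = ((1/9)w + 4/9)(9w + 27) + (0)
Last nonzero remainder: 9w + 27. Dividing through by 9 gives the monic gcd w + 3.

w + 3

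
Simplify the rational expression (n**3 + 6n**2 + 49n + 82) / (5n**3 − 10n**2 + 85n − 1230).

Repeated division with remainder:
  n**3 + 6n**2 + 49n + 82 = (1/5)(5n**3 − 10n**2 + 85n − 1230) + (8n**2 + 32n + 328)
  5n**3 − 10n**2 + 85n − 1230 = ((5/8)n − 15/4)(8n**2 + 32n + 328) + (0)
Last nonzero remainder: 8n**2 + 32n + 328. Dividing through by 8 gives the monic gcd n**2 + 4n + 41.
Cancel n**2 + 4n + 41 from numerator and denominator to get the reduced form.

(n + 2)/(5n − 30)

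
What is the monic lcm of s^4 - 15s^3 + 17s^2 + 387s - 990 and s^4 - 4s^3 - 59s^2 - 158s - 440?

s^6 - 13s^5 - 5s^4 + 301s^3 - 80s^2 + 1116s - 7920

By polynomial division,
  s^4 - 15s^3 + 17s^2 + 387s - 990 = (s^4 - 4s^3 - 59s^2 - 158s - 440) + (-11s^3 + 76s^2 + 545s - 550)
  s^4 - 4s^3 - 59s^2 - 158s - 440 = (-(1/11)s - 32/121)(-11s^3 + 76s^2 + 545s - 550) + ((1288/121)s^2 - (7728/121)s - 6440/11)
  -11s^3 + 76s^2 + 545s - 550 = (-(1331/1288)s + 605/644)((1288/121)s^2 - (7728/121)s - 6440/11) + (0)
Last nonzero remainder: (1288/121)s^2 - (7728/121)s - 6440/11. Dividing through by 1288/121 gives the monic gcd s^2 - 6s - 55.
Then lcm(f, g) = f·g / gcd(f, g); expanding and making the result monic gives the answer.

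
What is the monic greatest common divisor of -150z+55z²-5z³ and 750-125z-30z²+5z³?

30-11z+z²

Euclidean algorithm in ℚ[z]:
  -5z³+55z²-150z = (-1)(5z³-30z²-125z+750) + (25z²-275z+750)
  5z³-30z²-125z+750 = ((1/5)z+1)(25z²-275z+750) + (0)
Last nonzero remainder: 25z²-275z+750. Dividing through by 25 gives the monic gcd z²-11z+30.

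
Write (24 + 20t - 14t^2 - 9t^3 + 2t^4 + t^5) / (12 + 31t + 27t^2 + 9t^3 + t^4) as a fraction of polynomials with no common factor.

(8 - 4t - 2t^2 + t^3)/(4 + 5t + t^2)

By polynomial division,
  t^5 + 2t^4 - 9t^3 - 14t^2 + 20t + 24 = (t - 7)(t^4 + 9t^3 + 27t^2 + 31t + 12) + (27t^3 + 144t^2 + 225t + 108)
  t^4 + 9t^3 + 27t^2 + 31t + 12 = ((1/27)t + 11/81)(27t^3 + 144t^2 + 225t + 108) + (-(8/9)t^2 - (32/9)t - 8/3)
  27t^3 + 144t^2 + 225t + 108 = (-(243/8)t - 81/2)(-(8/9)t^2 - (32/9)t - 8/3) + (0)
Last nonzero remainder: -(8/9)t^2 - (32/9)t - 8/3. Dividing through by -8/9 gives the monic gcd t^2 + 4t + 3.
Cancel t^2 + 4t + 3 from numerator and denominator to get the reduced form.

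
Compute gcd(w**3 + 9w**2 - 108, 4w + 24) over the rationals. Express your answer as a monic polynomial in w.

w + 6

By polynomial division,
  w**3 + 9w**2 - 108 = ((1/4)w**2 + (3/4)w - 9/2)(4w + 24) + (0)
Last nonzero remainder: 4w + 24. Dividing through by 4 gives the monic gcd w + 6.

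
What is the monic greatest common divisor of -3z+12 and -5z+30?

Apply the Euclidean algorithm:
  -3z+12 = (3/5)(-5z+30) + (-6)
  -5z+30 = ((5/6)z-5)(-6) + (0)
The last nonzero remainder is the constant -6, so the polynomials are coprime and gcd = 1.

1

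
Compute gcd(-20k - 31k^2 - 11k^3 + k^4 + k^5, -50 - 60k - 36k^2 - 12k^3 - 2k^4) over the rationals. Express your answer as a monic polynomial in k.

Apply the Euclidean algorithm:
  k^5 + k^4 - 11k^3 - 31k^2 - 20k = (-(1/2)k + 5/2)(-2k^4 - 12k^3 - 36k^2 - 60k - 50) + (k^3 + 29k^2 + 105k + 125)
  -2k^4 - 12k^3 - 36k^2 - 60k - 50 = (-2k + 46)(k^3 + 29k^2 + 105k + 125) + (-1160k^2 - 4640k - 5800)
  k^3 + 29k^2 + 105k + 125 = (-(1/1160)k - 5/232)(-1160k^2 - 4640k - 5800) + (0)
Last nonzero remainder: -1160k^2 - 4640k - 5800. Dividing through by -1160 gives the monic gcd k^2 + 4k + 5.

5 + 4k + k^2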